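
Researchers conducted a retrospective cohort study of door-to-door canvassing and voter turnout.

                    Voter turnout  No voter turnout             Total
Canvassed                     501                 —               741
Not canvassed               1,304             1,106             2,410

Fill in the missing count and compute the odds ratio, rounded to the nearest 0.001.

1.771

The missing cell is in the exposed row: 741 − 501 = 240.
So a = 501, b = 240, c = 1304, d = 1106.
OR = (a·d)/(b·c) = (501 × 1106) / (240 × 1304) = 554106 / 312960 = 1.77053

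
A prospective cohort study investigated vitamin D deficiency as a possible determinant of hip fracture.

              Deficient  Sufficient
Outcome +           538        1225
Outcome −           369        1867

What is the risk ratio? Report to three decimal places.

Reading the table with exposure as columns: a = 538 (Deficient, case), b = 369 (Deficient, non-case), c = 1225 (Sufficient, case), d = 1867.
Risk in exposed = 538/907 = 0.59316; risk in unexposed = 1225/3092 = 0.39618.
RR = 0.59316 / 0.39618 = 1.49720
The risk among the exposed is 1.50 times that among the unexposed.

1.497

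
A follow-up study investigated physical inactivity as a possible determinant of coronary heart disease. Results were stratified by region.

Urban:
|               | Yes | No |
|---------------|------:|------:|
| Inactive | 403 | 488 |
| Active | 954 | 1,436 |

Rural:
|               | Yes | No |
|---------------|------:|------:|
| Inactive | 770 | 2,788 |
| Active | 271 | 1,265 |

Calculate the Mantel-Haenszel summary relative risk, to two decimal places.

1.17

RR_MH = Σ(aᵢ·n₀ᵢ/nᵢ) / Σ(cᵢ·n₁ᵢ/nᵢ), with n₁ᵢ = aᵢ+bᵢ (exposed), n₀ᵢ = cᵢ+dᵢ (unexposed), nᵢ = n₁ᵢ+n₀ᵢ.
Stratum 1 (Urban): n₁ = 891, n₀ = 2390, n = 3281; a·n₀/n = 403·2390/3281 = 293.5599; c·n₁/n = 954·891/3281 = 259.0716
Stratum 2 (Rural): n₁ = 3558, n₀ = 1536, n = 5094; a·n₀/n = 770·1536/5094 = 232.1790; c·n₁/n = 271·3558/5094 = 189.2850
RR_MH = (293.5599 + 232.1790) / (259.0716 + 189.2850) = 525.7389 / 448.3567 = 1.17259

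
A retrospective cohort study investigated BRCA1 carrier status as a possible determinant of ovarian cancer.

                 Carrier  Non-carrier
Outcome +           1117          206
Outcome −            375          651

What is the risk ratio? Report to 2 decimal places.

3.11

Reading the table with exposure as columns: a = 1117 (Carrier, case), b = 375 (Carrier, non-case), c = 206 (Non-carrier, case), d = 651.
Risk in exposed = 1117/1492 = 0.74866; risk in unexposed = 206/857 = 0.24037.
RR = 0.74866 / 0.24037 = 3.11457
The risk among the exposed is 3.11 times that among the unexposed.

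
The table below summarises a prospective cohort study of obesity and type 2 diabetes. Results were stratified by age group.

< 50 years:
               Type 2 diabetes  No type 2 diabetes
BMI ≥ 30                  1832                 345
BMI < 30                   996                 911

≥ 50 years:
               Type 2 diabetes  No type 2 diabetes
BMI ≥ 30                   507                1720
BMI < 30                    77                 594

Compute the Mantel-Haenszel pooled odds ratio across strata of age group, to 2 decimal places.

3.95

OR_MH = Σ(aᵢdᵢ/nᵢ) / Σ(bᵢcᵢ/nᵢ), where nᵢ is the stratum total.
Stratum 1 (< 50 years): n = 4084; a·d/n = 1832·911/4084 = 408.6562; b·c/n = 345·996/4084 = 84.1381
Stratum 2 (≥ 50 years): n = 2898; a·d/n = 507·594/2898 = 103.9193; b·c/n = 1720·77/2898 = 45.7005
OR_MH = (408.6562 + 103.9193) / (84.1381 + 45.7005) = 512.5755 / 129.8386 = 3.94779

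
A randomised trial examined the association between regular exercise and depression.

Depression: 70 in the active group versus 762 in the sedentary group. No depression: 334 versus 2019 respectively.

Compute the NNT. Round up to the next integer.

Risk in treated group = 70/404 = 0.17327; risk in control = 762/2781 = 0.27400.
Absolute risk reduction = 0.27400 − 0.17327 = 0.10073
NNT = 1 / ARR = 1 / 0.10073 = 9.927 → round up → 10

10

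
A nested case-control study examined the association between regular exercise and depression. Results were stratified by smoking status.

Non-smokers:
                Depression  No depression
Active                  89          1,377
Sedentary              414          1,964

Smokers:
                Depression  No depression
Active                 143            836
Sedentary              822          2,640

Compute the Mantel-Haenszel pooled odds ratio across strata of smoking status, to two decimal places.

0.43

OR_MH = Σ(aᵢdᵢ/nᵢ) / Σ(bᵢcᵢ/nᵢ), where nᵢ is the stratum total.
Stratum 1 (Non-smokers): n = 3844; a·d/n = 89·1964/3844 = 45.4724; b·c/n = 1377·414/3844 = 148.3033
Stratum 2 (Smokers): n = 4441; a·d/n = 143·2640/4441 = 85.0079; b·c/n = 836·822/4441 = 154.7381
OR_MH = (45.4724 + 85.0079) / (148.3033 + 154.7381) = 130.4803 / 303.0415 = 0.43057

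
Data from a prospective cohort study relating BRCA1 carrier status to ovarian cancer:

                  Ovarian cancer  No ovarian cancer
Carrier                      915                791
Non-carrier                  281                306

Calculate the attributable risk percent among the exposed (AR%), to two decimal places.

10.75

Cells: a = 915, b = 791, c = 281, d = 306.
Risk in exposed = 915/1706 = 0.53634; risk in unexposed = 281/587 = 0.47871.
RR = 0.53634/0.47871 = 1.12040
AR% = (RR − 1)/RR × 100 = (1.12040 − 1)/1.12040 × 100 = 10.7463%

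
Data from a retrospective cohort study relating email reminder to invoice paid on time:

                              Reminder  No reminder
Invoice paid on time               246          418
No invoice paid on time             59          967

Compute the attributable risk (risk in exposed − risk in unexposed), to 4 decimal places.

0.5048

Reading the table with exposure as columns: a = 246 (Reminder, case), b = 59 (Reminder, non-case), c = 418 (No reminder, case), d = 967.
Risk in exposed = 246/305 = 0.806557; risk in unexposed = 418/1385 = 0.301805.
Risk difference = 0.806557 − 0.301805 = 0.504752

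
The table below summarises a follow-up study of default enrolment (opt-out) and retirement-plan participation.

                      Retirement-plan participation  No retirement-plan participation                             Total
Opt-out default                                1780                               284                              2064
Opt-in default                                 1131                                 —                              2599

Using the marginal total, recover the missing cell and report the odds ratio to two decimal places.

8.14

The missing cell is in the unexposed row: 2599 − 1131 = 1468.
So a = 1780, b = 284, c = 1131, d = 1468.
OR = (a·d)/(b·c) = (1780 × 1468) / (284 × 1131) = 2613040 / 321204 = 8.13514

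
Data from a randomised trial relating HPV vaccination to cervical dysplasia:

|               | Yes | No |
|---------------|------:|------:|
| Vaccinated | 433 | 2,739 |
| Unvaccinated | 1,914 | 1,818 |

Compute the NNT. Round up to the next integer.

3

Risk in treated group = 433/3172 = 0.13651; risk in control = 1914/3732 = 0.51286.
Absolute risk reduction = 0.51286 − 0.13651 = 0.37635
NNT = 1 / ARR = 1 / 0.37635 = 2.657 → round up → 3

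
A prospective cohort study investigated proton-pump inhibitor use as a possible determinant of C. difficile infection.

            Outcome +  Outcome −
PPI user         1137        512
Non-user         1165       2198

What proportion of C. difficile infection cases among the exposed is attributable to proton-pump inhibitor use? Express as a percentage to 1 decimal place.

49.8

Cells: a = 1137, b = 512, c = 1165, d = 2198.
Risk in exposed = 1137/1649 = 0.68951; risk in unexposed = 1165/3363 = 0.34642.
RR = 0.68951/0.34642 = 1.99040
AR% = (RR − 1)/RR × 100 = (1.99040 − 1)/1.99040 × 100 = 49.7589%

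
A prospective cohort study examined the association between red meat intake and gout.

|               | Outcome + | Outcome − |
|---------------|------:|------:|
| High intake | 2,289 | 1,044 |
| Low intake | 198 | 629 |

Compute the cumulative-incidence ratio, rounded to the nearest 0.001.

Cells: a = 2289, b = 1044, c = 198, d = 629.
Risk in exposed = 2289/3333 = 0.68677; risk in unexposed = 198/827 = 0.23942.
RR = 0.68677 / 0.23942 = 2.86847
The risk among the exposed is 2.87 times that among the unexposed.

2.868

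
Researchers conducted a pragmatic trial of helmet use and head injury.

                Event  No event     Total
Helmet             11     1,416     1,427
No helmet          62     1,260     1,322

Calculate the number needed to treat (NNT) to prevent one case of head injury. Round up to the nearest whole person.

Risk in treated group = 11/1427 = 0.00771; risk in control = 62/1322 = 0.04690.
Absolute risk reduction = 0.04690 − 0.00771 = 0.03919
NNT = 1 / ARR = 1 / 0.03919 = 25.517 → round up → 26

26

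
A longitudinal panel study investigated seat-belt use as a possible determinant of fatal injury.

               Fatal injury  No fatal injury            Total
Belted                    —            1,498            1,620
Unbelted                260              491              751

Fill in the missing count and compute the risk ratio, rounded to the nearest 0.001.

0.218

The missing cell is in the exposed row: 1620 − 1498 = 122.
So a = 122, b = 1498, c = 260, d = 491.
RR = [a/(a+b)] / [c/(c+d)] = (122/1620) / (260/751) = 0.07531/0.34621 = 0.21753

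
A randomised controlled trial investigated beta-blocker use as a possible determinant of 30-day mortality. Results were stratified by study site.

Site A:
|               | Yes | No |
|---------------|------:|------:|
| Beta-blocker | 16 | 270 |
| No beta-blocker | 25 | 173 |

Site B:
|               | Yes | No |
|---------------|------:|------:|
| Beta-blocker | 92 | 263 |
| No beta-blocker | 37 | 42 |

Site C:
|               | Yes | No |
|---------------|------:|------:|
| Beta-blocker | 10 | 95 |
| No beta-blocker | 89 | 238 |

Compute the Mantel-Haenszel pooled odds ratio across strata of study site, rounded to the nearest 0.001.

OR_MH = Σ(aᵢdᵢ/nᵢ) / Σ(bᵢcᵢ/nᵢ), where nᵢ is the stratum total.
Stratum 1 (Site A): n = 484; a·d/n = 16·173/484 = 5.7190; b·c/n = 270·25/484 = 13.9463
Stratum 2 (Site B): n = 434; a·d/n = 92·42/434 = 8.9032; b·c/n = 263·37/434 = 22.4217
Stratum 3 (Site C): n = 432; a·d/n = 10·238/432 = 5.5093; b·c/n = 95·89/432 = 19.5718
OR_MH = (5.7190 + 8.9032 + 5.5093) / (13.9463 + 22.4217 + 19.5718) = 20.1315 / 55.9397 = 0.35988

0.360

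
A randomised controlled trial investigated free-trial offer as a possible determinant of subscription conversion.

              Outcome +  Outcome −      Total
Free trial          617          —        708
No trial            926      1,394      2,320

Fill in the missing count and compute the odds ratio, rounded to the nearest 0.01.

10.21

The missing cell is in the exposed row: 708 − 617 = 91.
So a = 617, b = 91, c = 926, d = 1394.
OR = (a·d)/(b·c) = (617 × 1394) / (91 × 926) = 860098 / 84266 = 10.20694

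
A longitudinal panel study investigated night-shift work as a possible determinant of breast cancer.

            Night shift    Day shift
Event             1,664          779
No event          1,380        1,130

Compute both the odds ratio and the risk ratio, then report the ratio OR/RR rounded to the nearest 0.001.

1.306

Reading the table with exposure as columns: a = 1664 (Night shift, case), b = 1380 (Night shift, non-case), c = 779 (Day shift, case), d = 1130.
OR = (1664·1130)/(1380·779) = 1880320/1075020 = 1.74910
Risk in exposed = 1664/3044 = 0.54665; risk in unexposed = 779/1909 = 0.40807; RR = 1.33961
OR/RR = 1.74910 / 1.33961 = 1.30568
The outcome is not rare, so the OR lies further from 1 than the RR.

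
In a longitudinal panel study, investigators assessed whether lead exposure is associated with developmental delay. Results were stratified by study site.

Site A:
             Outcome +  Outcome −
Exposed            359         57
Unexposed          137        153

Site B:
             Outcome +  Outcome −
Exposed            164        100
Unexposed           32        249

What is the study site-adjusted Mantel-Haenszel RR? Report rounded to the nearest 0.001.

RR_MH = Σ(aᵢ·n₀ᵢ/nᵢ) / Σ(cᵢ·n₁ᵢ/nᵢ), with n₁ᵢ = aᵢ+bᵢ (exposed), n₀ᵢ = cᵢ+dᵢ (unexposed), nᵢ = n₁ᵢ+n₀ᵢ.
Stratum 1 (Site A): n₁ = 416, n₀ = 290, n = 706; a·n₀/n = 359·290/706 = 147.4646; c·n₁/n = 137·416/706 = 80.7252
Stratum 2 (Site B): n₁ = 264, n₀ = 281, n = 545; a·n₀/n = 164·281/545 = 84.5578; c·n₁/n = 32·264/545 = 15.5009
RR_MH = (147.4646 + 84.5578) / (80.7252 + 15.5009) = 232.0224 / 96.2261 = 2.41122

2.411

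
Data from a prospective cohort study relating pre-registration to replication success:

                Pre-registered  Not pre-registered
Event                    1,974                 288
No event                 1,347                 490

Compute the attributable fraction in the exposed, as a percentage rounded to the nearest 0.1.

Reading the table with exposure as columns: a = 1974 (Pre-registered, case), b = 1347 (Pre-registered, non-case), c = 288 (Not pre-registered, case), d = 490.
Risk in exposed = 1974/3321 = 0.59440; risk in unexposed = 288/778 = 0.37018.
RR = 0.59440/0.37018 = 1.60570
AR% = (RR − 1)/RR × 100 = (1.60570 − 1)/1.60570 × 100 = 37.7220%

37.7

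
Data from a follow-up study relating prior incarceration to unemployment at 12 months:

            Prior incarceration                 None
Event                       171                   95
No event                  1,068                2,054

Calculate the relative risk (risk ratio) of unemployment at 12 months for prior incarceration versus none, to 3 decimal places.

3.122

Reading the table with exposure as columns: a = 171 (Prior incarceration, case), b = 1068 (Prior incarceration, non-case), c = 95 (None, case), d = 2054.
Risk in exposed = 171/1239 = 0.13801; risk in unexposed = 95/2149 = 0.04421.
RR = 0.13801 / 0.04421 = 3.12203
The risk among the exposed is 3.12 times that among the unexposed.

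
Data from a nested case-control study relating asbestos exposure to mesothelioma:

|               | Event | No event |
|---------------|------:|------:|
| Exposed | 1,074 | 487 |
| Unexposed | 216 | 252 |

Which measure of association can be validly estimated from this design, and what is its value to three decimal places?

2.573

Cells: a = 1074, b = 487, c = 216, d = 252.
This is a nested case-control study: participants were sampled on outcome status, so risks in the source population cannot be estimated directly — relative risk is not valid here. The odds ratio is the appropriate measure.
OR = (a·d)/(b·c) = (1074 × 252) / (487 × 216) = 270648 / 105192 = 2.57290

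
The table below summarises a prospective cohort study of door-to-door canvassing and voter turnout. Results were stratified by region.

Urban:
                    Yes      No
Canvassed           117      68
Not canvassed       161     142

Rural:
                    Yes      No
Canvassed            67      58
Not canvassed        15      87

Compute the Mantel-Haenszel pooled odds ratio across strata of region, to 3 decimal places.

OR_MH = Σ(aᵢdᵢ/nᵢ) / Σ(bᵢcᵢ/nᵢ), where nᵢ is the stratum total.
Stratum 1 (Urban): n = 488; a·d/n = 117·142/488 = 34.0451; b·c/n = 68·161/488 = 22.4344
Stratum 2 (Rural): n = 227; a·d/n = 67·87/227 = 25.6784; b·c/n = 58·15/227 = 3.8326
OR_MH = (34.0451 + 25.6784) / (22.4344 + 3.8326) = 59.7235 / 26.2670 = 2.27371

2.274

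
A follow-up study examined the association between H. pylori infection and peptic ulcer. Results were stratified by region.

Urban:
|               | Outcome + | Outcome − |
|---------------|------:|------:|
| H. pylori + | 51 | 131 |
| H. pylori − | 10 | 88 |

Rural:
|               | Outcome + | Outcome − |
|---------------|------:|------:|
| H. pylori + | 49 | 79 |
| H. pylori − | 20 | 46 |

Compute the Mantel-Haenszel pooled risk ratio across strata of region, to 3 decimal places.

RR_MH = Σ(aᵢ·n₀ᵢ/nᵢ) / Σ(cᵢ·n₁ᵢ/nᵢ), with n₁ᵢ = aᵢ+bᵢ (exposed), n₀ᵢ = cᵢ+dᵢ (unexposed), nᵢ = n₁ᵢ+n₀ᵢ.
Stratum 1 (Urban): n₁ = 182, n₀ = 98, n = 280; a·n₀/n = 51·98/280 = 17.8500; c·n₁/n = 10·182/280 = 6.5000
Stratum 2 (Rural): n₁ = 128, n₀ = 66, n = 194; a·n₀/n = 49·66/194 = 16.6701; c·n₁/n = 20·128/194 = 13.1959
RR_MH = (17.8500 + 16.6701) / (6.5000 + 13.1959) = 34.5201 / 19.6959 = 1.75266

1.753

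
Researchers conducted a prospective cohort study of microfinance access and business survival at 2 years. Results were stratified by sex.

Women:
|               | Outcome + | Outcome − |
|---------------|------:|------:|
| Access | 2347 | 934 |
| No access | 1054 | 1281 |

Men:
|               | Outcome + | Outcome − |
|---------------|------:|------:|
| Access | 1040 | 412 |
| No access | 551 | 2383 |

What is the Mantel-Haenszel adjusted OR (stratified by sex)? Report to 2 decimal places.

OR_MH = Σ(aᵢdᵢ/nᵢ) / Σ(bᵢcᵢ/nᵢ), where nᵢ is the stratum total.
Stratum 1 (Women): n = 5616; a·d/n = 2347·1281/5616 = 535.3467; b·c/n = 934·1054/5616 = 175.2913
Stratum 2 (Men): n = 4386; a·d/n = 1040·2383/4386 = 565.0524; b·c/n = 412·551/4386 = 51.7583
OR_MH = (535.3467 + 565.0524) / (175.2913 + 51.7583) = 1100.3991 / 227.0496 = 4.84651

4.85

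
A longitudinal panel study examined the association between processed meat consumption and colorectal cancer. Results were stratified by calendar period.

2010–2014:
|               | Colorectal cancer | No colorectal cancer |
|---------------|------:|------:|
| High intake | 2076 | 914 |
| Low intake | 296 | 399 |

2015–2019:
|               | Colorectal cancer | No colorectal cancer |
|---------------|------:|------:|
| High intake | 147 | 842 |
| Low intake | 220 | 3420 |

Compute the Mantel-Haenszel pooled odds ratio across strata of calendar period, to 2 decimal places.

OR_MH = Σ(aᵢdᵢ/nᵢ) / Σ(bᵢcᵢ/nᵢ), where nᵢ is the stratum total.
Stratum 1 (2010–2014): n = 3685; a·d/n = 2076·399/3685 = 224.7826; b·c/n = 914·296/3685 = 73.4176
Stratum 2 (2015–2019): n = 4629; a·d/n = 147·3420/4629 = 108.6066; b·c/n = 842·220/4629 = 40.0173
OR_MH = (224.7826 + 108.6066) / (73.4176 + 40.0173) = 333.3892 / 113.4349 = 2.93904

2.94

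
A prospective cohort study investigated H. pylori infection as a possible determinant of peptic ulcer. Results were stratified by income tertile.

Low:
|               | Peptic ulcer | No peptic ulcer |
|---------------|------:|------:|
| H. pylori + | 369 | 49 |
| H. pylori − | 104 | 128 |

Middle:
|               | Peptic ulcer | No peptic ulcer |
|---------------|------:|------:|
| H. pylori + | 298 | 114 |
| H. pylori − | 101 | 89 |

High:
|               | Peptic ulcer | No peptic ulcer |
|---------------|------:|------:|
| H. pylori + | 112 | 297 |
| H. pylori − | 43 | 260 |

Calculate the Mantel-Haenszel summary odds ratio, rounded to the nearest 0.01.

OR_MH = Σ(aᵢdᵢ/nᵢ) / Σ(bᵢcᵢ/nᵢ), where nᵢ is the stratum total.
Stratum 1 (Low): n = 650; a·d/n = 369·128/650 = 72.6646; b·c/n = 49·104/650 = 7.8400
Stratum 2 (Middle): n = 602; a·d/n = 298·89/602 = 44.0565; b·c/n = 114·101/602 = 19.1262
Stratum 3 (High): n = 712; a·d/n = 112·260/712 = 40.8989; b·c/n = 297·43/712 = 17.9368
OR_MH = (72.6646 + 44.0565 + 40.8989) / (7.8400 + 19.1262 + 17.9368) = 157.6200 / 44.9030 = 3.51023

3.51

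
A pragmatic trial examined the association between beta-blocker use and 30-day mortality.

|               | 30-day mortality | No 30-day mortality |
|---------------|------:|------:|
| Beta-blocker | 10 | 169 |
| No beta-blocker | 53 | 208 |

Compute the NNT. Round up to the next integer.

Risk in treated group = 10/179 = 0.05587; risk in control = 53/261 = 0.20307.
Absolute risk reduction = 0.20307 − 0.05587 = 0.14720
NNT = 1 / ARR = 1 / 0.14720 = 6.794 → round up → 7

7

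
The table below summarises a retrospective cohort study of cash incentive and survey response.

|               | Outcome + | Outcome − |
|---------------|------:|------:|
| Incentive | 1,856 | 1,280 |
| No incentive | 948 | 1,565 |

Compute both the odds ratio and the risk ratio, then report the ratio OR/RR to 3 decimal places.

1.526

Cells: a = 1856, b = 1280, c = 948, d = 1565.
OR = (1856·1565)/(1280·948) = 2904640/1213440 = 2.39372
Risk in exposed = 1856/3136 = 0.59184; risk in unexposed = 948/2513 = 0.37724; RR = 1.56887
OR/RR = 2.39372 / 1.56887 = 1.52577
The outcome is not rare, so the OR lies further from 1 than the RR.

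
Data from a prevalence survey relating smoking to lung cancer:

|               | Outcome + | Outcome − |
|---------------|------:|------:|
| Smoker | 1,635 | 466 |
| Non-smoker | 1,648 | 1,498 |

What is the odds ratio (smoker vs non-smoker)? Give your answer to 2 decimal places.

Cells: a = 1635, b = 466, c = 1648, d = 1498.
OR = (a·d)/(b·c) = (1635 × 1498) / (466 × 1648) = 2449230 / 767968 = 3.18923
The odds of lung cancer are about 3.19 times as high in the smoker group.

3.19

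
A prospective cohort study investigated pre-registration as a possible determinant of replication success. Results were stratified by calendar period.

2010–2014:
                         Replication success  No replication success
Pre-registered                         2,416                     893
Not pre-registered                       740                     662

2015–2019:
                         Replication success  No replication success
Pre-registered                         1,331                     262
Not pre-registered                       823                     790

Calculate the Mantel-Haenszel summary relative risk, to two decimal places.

1.50

RR_MH = Σ(aᵢ·n₀ᵢ/nᵢ) / Σ(cᵢ·n₁ᵢ/nᵢ), with n₁ᵢ = aᵢ+bᵢ (exposed), n₀ᵢ = cᵢ+dᵢ (unexposed), nᵢ = n₁ᵢ+n₀ᵢ.
Stratum 1 (2010–2014): n₁ = 3309, n₀ = 1402, n = 4711; a·n₀/n = 2416·1402/4711 = 719.0049; c·n₁/n = 740·3309/4711 = 519.7750
Stratum 2 (2015–2019): n₁ = 1593, n₀ = 1613, n = 3206; a·n₀/n = 1331·1613/3206 = 669.6516; c·n₁/n = 823·1593/3206 = 408.9329
RR_MH = (719.0049 + 669.6516) / (519.7750 + 408.9329) = 1388.6565 / 928.7079 = 1.49526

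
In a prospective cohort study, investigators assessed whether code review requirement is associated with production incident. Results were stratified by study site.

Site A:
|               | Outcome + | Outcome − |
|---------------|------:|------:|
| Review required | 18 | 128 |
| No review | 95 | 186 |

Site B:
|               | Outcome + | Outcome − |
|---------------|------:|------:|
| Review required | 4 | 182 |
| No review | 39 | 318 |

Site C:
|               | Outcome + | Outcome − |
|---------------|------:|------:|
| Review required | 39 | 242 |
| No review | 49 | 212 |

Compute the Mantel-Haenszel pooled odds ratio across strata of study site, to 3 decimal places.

OR_MH = Σ(aᵢdᵢ/nᵢ) / Σ(bᵢcᵢ/nᵢ), where nᵢ is the stratum total.
Stratum 1 (Site A): n = 427; a·d/n = 18·186/427 = 7.8407; b·c/n = 128·95/427 = 28.4778
Stratum 2 (Site B): n = 543; a·d/n = 4·318/543 = 2.3425; b·c/n = 182·39/543 = 13.0718
Stratum 3 (Site C): n = 542; a·d/n = 39·212/542 = 15.2546; b·c/n = 242·49/542 = 21.8782
OR_MH = (7.8407 + 2.3425 + 15.2546) / (28.4778 + 13.0718 + 21.8782) = 25.4379 / 63.4278 = 0.40105

0.401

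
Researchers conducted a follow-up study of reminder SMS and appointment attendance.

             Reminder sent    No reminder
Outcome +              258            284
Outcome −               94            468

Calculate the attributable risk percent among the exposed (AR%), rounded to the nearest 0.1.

48.5

Reading the table with exposure as columns: a = 258 (Reminder sent, case), b = 94 (Reminder sent, non-case), c = 284 (No reminder, case), d = 468.
Risk in exposed = 258/352 = 0.73295; risk in unexposed = 284/752 = 0.37766.
RR = 0.73295/0.37766 = 1.94078
AR% = (RR − 1)/RR × 100 = (1.94078 − 1)/1.94078 × 100 = 48.4744%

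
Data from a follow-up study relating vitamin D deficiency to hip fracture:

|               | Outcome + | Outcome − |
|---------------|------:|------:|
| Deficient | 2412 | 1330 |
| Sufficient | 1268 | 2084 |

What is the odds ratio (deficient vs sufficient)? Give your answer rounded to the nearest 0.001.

2.981

Cells: a = 2412, b = 1330, c = 1268, d = 2084.
OR = (a·d)/(b·c) = (2412 × 2084) / (1330 × 1268) = 5026608 / 1686440 = 2.98060
The odds of hip fracture are about 2.98 times as high in the deficient group.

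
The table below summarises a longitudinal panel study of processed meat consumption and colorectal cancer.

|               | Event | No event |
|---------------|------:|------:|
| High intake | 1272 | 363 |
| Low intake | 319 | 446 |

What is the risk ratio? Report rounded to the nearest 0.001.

1.866

Cells: a = 1272, b = 363, c = 319, d = 446.
Risk in exposed = 1272/1635 = 0.77798; risk in unexposed = 319/765 = 0.41699.
RR = 0.77798 / 0.41699 = 1.86569
The risk among the exposed is 1.87 times that among the unexposed.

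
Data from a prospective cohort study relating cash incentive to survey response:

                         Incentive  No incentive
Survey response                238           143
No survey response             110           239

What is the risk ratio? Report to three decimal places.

1.827

Reading the table with exposure as columns: a = 238 (Incentive, case), b = 110 (Incentive, non-case), c = 143 (No incentive, case), d = 239.
Risk in exposed = 238/348 = 0.68391; risk in unexposed = 143/382 = 0.37435.
RR = 0.68391 / 0.37435 = 1.82694
The risk among the exposed is 1.83 times that among the unexposed.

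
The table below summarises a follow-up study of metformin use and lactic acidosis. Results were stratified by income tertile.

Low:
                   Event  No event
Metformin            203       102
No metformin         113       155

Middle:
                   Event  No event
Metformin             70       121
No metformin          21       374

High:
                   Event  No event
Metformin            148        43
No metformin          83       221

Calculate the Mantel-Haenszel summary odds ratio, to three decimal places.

OR_MH = Σ(aᵢdᵢ/nᵢ) / Σ(bᵢcᵢ/nᵢ), where nᵢ is the stratum total.
Stratum 1 (Low): n = 573; a·d/n = 203·155/573 = 54.9127; b·c/n = 102·113/573 = 20.1152
Stratum 2 (Middle): n = 586; a·d/n = 70·374/586 = 44.6758; b·c/n = 121·21/586 = 4.3362
Stratum 3 (High): n = 495; a·d/n = 148·221/495 = 66.0768; b·c/n = 43·83/495 = 7.2101
OR_MH = (54.9127 + 44.6758 + 66.0768) / (20.1152 + 4.3362 + 7.2101) = 165.6653 / 31.6615 = 5.23240

5.232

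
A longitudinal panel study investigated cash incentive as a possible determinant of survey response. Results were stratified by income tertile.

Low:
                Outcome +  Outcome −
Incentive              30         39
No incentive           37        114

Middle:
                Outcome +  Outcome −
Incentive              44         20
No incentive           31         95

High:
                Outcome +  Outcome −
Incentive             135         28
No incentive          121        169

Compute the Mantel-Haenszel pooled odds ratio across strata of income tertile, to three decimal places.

OR_MH = Σ(aᵢdᵢ/nᵢ) / Σ(bᵢcᵢ/nᵢ), where nᵢ is the stratum total.
Stratum 1 (Low): n = 220; a·d/n = 30·114/220 = 15.5455; b·c/n = 39·37/220 = 6.5591
Stratum 2 (Middle): n = 190; a·d/n = 44·95/190 = 22.0000; b·c/n = 20·31/190 = 3.2632
Stratum 3 (High): n = 453; a·d/n = 135·169/453 = 50.3642; b·c/n = 28·121/453 = 7.4790
OR_MH = (15.5455 + 22.0000 + 50.3642) / (6.5591 + 3.2632 + 7.4790) = 87.9097 / 17.3013 = 5.08111

5.081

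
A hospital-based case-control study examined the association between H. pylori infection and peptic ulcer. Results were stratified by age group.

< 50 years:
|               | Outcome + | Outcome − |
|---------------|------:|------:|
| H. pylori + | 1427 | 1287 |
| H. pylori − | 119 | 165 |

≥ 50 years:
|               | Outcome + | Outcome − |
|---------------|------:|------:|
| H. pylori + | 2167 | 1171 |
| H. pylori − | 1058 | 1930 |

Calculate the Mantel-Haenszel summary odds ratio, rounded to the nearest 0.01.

OR_MH = Σ(aᵢdᵢ/nᵢ) / Σ(bᵢcᵢ/nᵢ), where nᵢ is the stratum total.
Stratum 1 (< 50 years): n = 2998; a·d/n = 1427·165/2998 = 78.5374; b·c/n = 1287·119/2998 = 51.0851
Stratum 2 (≥ 50 years): n = 6326; a·d/n = 2167·1930/6326 = 661.1303; b·c/n = 1171·1058/6326 = 195.8454
OR_MH = (78.5374 + 661.1303) / (51.0851 + 195.8454) = 739.6676 / 246.9305 = 2.99545

3.00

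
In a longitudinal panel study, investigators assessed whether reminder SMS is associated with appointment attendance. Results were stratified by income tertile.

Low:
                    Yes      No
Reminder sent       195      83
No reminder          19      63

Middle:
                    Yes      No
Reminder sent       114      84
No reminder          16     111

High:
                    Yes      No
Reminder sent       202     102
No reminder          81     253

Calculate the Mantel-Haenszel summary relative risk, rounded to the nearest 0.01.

3.09

RR_MH = Σ(aᵢ·n₀ᵢ/nᵢ) / Σ(cᵢ·n₁ᵢ/nᵢ), with n₁ᵢ = aᵢ+bᵢ (exposed), n₀ᵢ = cᵢ+dᵢ (unexposed), nᵢ = n₁ᵢ+n₀ᵢ.
Stratum 1 (Low): n₁ = 278, n₀ = 82, n = 360; a·n₀/n = 195·82/360 = 44.4167; c·n₁/n = 19·278/360 = 14.6722
Stratum 2 (Middle): n₁ = 198, n₀ = 127, n = 325; a·n₀/n = 114·127/325 = 44.5477; c·n₁/n = 16·198/325 = 9.7477
Stratum 3 (High): n₁ = 304, n₀ = 334, n = 638; a·n₀/n = 202·334/638 = 105.7492; c·n₁/n = 81·304/638 = 38.5956
RR_MH = (44.4167 + 44.5477 + 105.7492) / (14.6722 + 9.7477 + 38.5956) = 194.7136 / 63.0155 = 3.08993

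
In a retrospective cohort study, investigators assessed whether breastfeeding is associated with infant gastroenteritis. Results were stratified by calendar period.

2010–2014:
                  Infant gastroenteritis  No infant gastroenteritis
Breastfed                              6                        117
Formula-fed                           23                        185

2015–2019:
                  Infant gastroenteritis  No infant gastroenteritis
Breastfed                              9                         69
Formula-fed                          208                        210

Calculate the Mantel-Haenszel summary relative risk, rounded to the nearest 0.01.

RR_MH = Σ(aᵢ·n₀ᵢ/nᵢ) / Σ(cᵢ·n₁ᵢ/nᵢ), with n₁ᵢ = aᵢ+bᵢ (exposed), n₀ᵢ = cᵢ+dᵢ (unexposed), nᵢ = n₁ᵢ+n₀ᵢ.
Stratum 1 (2010–2014): n₁ = 123, n₀ = 208, n = 331; a·n₀/n = 6·208/331 = 3.7704; c·n₁/n = 23·123/331 = 8.5468
Stratum 2 (2015–2019): n₁ = 78, n₀ = 418, n = 496; a·n₀/n = 9·418/496 = 7.5847; c·n₁/n = 208·78/496 = 32.7097
RR_MH = (3.7704 + 7.5847) / (8.5468 + 32.7097) = 11.3551 / 41.2565 = 0.27523

0.28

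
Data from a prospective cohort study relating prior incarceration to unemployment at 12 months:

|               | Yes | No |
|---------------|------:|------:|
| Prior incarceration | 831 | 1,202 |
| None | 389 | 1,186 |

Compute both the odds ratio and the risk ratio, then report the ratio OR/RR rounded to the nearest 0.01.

1.27

Cells: a = 831, b = 1202, c = 389, d = 1186.
OR = (831·1186)/(1202·389) = 985566/467578 = 2.10781
Risk in exposed = 831/2033 = 0.40876; risk in unexposed = 389/1575 = 0.24698; RR = 1.65499
OR/RR = 2.10781 / 1.65499 = 1.27361
The outcome is not rare, so the OR lies further from 1 than the RR.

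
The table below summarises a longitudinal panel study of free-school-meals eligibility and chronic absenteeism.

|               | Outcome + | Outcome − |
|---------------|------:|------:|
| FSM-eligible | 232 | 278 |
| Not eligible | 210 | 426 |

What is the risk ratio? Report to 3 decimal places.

1.378

Cells: a = 232, b = 278, c = 210, d = 426.
Risk in exposed = 232/510 = 0.45490; risk in unexposed = 210/636 = 0.33019.
RR = 0.45490 / 0.33019 = 1.37770
The risk among the exposed is 1.38 times that among the unexposed.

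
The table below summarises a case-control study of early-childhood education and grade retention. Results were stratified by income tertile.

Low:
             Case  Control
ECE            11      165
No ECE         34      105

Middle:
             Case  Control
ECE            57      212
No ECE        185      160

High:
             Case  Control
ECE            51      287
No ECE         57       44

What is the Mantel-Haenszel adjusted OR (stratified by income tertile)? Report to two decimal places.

OR_MH = Σ(aᵢdᵢ/nᵢ) / Σ(bᵢcᵢ/nᵢ), where nᵢ is the stratum total.
Stratum 1 (Low): n = 315; a·d/n = 11·105/315 = 3.6667; b·c/n = 165·34/315 = 17.8095
Stratum 2 (Middle): n = 614; a·d/n = 57·160/614 = 14.8534; b·c/n = 212·185/614 = 63.8762
Stratum 3 (High): n = 439; a·d/n = 51·44/439 = 5.1116; b·c/n = 287·57/439 = 37.2642
OR_MH = (3.6667 + 14.8534 + 5.1116) / (17.8095 + 63.8762 + 37.2642) = 23.6317 / 118.9500 = 0.19867

0.20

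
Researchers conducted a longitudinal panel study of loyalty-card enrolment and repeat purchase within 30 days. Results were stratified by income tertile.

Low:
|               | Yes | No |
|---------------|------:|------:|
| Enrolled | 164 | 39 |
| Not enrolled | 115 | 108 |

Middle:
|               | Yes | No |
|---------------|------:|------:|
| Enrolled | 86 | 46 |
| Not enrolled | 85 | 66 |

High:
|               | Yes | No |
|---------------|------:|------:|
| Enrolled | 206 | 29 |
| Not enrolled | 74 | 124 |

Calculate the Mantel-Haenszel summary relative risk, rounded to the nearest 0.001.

RR_MH = Σ(aᵢ·n₀ᵢ/nᵢ) / Σ(cᵢ·n₁ᵢ/nᵢ), with n₁ᵢ = aᵢ+bᵢ (exposed), n₀ᵢ = cᵢ+dᵢ (unexposed), nᵢ = n₁ᵢ+n₀ᵢ.
Stratum 1 (Low): n₁ = 203, n₀ = 223, n = 426; a·n₀/n = 164·223/426 = 85.8498; c·n₁/n = 115·203/426 = 54.8005
Stratum 2 (Middle): n₁ = 132, n₀ = 151, n = 283; a·n₀/n = 86·151/283 = 45.8869; c·n₁/n = 85·132/283 = 39.6466
Stratum 3 (High): n₁ = 235, n₀ = 198, n = 433; a·n₀/n = 206·198/433 = 94.1986; c·n₁/n = 74·235/433 = 40.1617
RR_MH = (85.8498 + 45.8869 + 94.1986) / (54.8005 + 39.6466 + 40.1617) = 225.9353 / 134.6088 = 1.67846

1.678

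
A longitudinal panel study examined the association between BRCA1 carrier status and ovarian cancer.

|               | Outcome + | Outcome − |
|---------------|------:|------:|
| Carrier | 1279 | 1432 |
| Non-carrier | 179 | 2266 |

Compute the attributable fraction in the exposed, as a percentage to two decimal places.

84.48

Cells: a = 1279, b = 1432, c = 179, d = 2266.
Risk in exposed = 1279/2711 = 0.47178; risk in unexposed = 179/2445 = 0.07321.
RR = 0.47178/0.07321 = 6.44417
AR% = (RR − 1)/RR × 100 = (6.44417 − 1)/6.44417 × 100 = 84.4821%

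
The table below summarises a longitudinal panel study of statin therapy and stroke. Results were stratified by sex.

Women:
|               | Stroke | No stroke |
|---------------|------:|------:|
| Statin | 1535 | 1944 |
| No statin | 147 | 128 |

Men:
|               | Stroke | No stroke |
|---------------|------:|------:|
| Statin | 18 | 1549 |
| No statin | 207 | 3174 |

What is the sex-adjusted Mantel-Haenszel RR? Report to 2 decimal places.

RR_MH = Σ(aᵢ·n₀ᵢ/nᵢ) / Σ(cᵢ·n₁ᵢ/nᵢ), with n₁ᵢ = aᵢ+bᵢ (exposed), n₀ᵢ = cᵢ+dᵢ (unexposed), nᵢ = n₁ᵢ+n₀ᵢ.
Stratum 1 (Women): n₁ = 3479, n₀ = 275, n = 3754; a·n₀/n = 1535·275/3754 = 112.4467; c·n₁/n = 147·3479/3754 = 136.2315
Stratum 2 (Men): n₁ = 1567, n₀ = 3381, n = 4948; a·n₀/n = 18·3381/4948 = 12.2995; c·n₁/n = 207·1567/4948 = 65.5556
RR_MH = (112.4467 + 12.2995) / (136.2315 + 65.5556) = 124.7462 / 201.7871 = 0.61821

0.62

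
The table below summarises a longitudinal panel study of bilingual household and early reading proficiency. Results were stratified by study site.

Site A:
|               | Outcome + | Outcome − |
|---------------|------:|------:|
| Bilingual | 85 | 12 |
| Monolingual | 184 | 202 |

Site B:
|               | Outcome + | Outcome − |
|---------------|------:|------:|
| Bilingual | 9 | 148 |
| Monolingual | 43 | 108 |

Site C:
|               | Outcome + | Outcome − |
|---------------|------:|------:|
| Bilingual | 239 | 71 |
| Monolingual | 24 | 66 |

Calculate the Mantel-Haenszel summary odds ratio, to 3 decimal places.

OR_MH = Σ(aᵢdᵢ/nᵢ) / Σ(bᵢcᵢ/nᵢ), where nᵢ is the stratum total.
Stratum 1 (Site A): n = 483; a·d/n = 85·202/483 = 35.5487; b·c/n = 12·184/483 = 4.5714
Stratum 2 (Site B): n = 308; a·d/n = 9·108/308 = 3.1558; b·c/n = 148·43/308 = 20.6623
Stratum 3 (Site C): n = 400; a·d/n = 239·66/400 = 39.4350; b·c/n = 71·24/400 = 4.2600
OR_MH = (35.5487 + 3.1558 + 39.4350) / (4.5714 + 20.6623 + 4.2600) = 78.1395 / 29.4938 = 2.64936

2.649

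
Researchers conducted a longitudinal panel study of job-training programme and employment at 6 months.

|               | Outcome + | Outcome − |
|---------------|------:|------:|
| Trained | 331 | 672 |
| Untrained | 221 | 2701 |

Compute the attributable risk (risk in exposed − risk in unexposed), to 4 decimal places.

Cells: a = 331, b = 672, c = 221, d = 2701.
Risk in exposed = 331/1003 = 0.330010; risk in unexposed = 221/2922 = 0.075633.
Risk difference = 0.330010 − 0.075633 = 0.254377

0.2544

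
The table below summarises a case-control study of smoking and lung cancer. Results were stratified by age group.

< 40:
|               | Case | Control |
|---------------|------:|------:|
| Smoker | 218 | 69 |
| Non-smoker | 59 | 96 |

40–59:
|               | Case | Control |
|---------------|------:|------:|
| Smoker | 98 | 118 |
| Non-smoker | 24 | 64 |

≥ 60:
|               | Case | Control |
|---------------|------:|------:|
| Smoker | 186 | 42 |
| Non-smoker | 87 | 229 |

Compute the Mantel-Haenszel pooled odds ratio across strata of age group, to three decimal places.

OR_MH = Σ(aᵢdᵢ/nᵢ) / Σ(bᵢcᵢ/nᵢ), where nᵢ is the stratum total.
Stratum 1 (< 40): n = 442; a·d/n = 218·96/442 = 47.3484; b·c/n = 69·59/442 = 9.2104
Stratum 2 (40–59): n = 304; a·d/n = 98·64/304 = 20.6316; b·c/n = 118·24/304 = 9.3158
Stratum 3 (≥ 60): n = 544; a·d/n = 186·229/544 = 78.2978; b·c/n = 42·87/544 = 6.7169
OR_MH = (47.3484 + 20.6316 + 78.2978) / (9.2104 + 9.3158 + 6.7169) = 146.2778 / 25.2431 = 5.79476

5.795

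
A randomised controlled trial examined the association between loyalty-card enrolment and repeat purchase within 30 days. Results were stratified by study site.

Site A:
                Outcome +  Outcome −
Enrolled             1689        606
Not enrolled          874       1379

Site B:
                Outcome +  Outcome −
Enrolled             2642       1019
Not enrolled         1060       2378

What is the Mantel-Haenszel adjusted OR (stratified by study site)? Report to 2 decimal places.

OR_MH = Σ(aᵢdᵢ/nᵢ) / Σ(bᵢcᵢ/nᵢ), where nᵢ is the stratum total.
Stratum 1 (Site A): n = 4548; a·d/n = 1689·1379/4548 = 512.1220; b·c/n = 606·874/4548 = 116.4565
Stratum 2 (Site B): n = 7099; a·d/n = 2642·2378/7099 = 885.0086; b·c/n = 1019·1060/7099 = 152.1538
OR_MH = (512.1220 + 885.0086) / (116.4565 + 152.1538) = 1397.1306 / 268.6103 = 5.20133

5.20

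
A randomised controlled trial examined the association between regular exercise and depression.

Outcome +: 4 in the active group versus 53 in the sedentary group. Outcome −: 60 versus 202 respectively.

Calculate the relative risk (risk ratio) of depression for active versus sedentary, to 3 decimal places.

0.301

From the description: a = 4, b = 60, c = 53, d = 202.
Risk in exposed = 4/64 = 0.06250; risk in unexposed = 53/255 = 0.20784.
RR = 0.06250 / 0.20784 = 0.30071
The risk is 70% lower among the exposed than among the unexposed.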